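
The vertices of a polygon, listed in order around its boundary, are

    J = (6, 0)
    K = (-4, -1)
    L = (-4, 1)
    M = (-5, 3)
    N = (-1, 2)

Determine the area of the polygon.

J→K: (6)(-1) − (-4)(0) = -6
K→L: (-4)(1) − (-4)(-1) = -8
L→M: (-4)(3) − (-5)(1) = -7
M→N: (-5)(2) − (-1)(3) = -7
N→J: (-1)(0) − (6)(2) = -12
Σ = -40
Area = |Σ|/2 = 20.

20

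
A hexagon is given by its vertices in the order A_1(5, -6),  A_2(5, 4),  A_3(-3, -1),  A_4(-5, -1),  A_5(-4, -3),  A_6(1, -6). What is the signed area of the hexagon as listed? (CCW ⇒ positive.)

Apply the surveyor's formula: 2A = Σ (x_i·y_{i+1} − x_{i+1}·y_i), indices taken mod 6.
Σ = (50) + (7) + (-2) + (11) + (27) + (24) = 117
Signed area = Σ/2 = 58.5 (positive ⇒ counter-clockwise traversal).

58.5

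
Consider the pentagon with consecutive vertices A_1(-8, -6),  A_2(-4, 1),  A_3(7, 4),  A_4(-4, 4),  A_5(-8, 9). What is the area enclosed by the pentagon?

Apply the shoelace (surveyor's) formula: 2A = Σ (x_i·y_{i+1} − x_{i+1}·y_i), indices taken mod 5.
Σ = (-32) + (-23) + (44) + (-4) + (120) = 105
Area = |Σ|/2 = 52.5.

52.5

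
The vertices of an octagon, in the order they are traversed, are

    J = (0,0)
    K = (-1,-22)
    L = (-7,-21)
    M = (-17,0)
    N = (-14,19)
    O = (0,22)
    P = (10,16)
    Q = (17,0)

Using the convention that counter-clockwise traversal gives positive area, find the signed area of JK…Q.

Σ = (0) + (-133) + (-357) + (-323) + (-308) + (-220) + (-272) + (0) = -1613
Signed area = Σ/2 = -806.5 (negative ⇒ clockwise traversal).

-806.5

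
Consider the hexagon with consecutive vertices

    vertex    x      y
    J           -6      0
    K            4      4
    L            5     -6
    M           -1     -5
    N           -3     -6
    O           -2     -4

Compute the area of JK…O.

Σ = (-24) + (-44) + (-31) + (-9) + (0) + (-24) = -132
Area = |Σ|/2 = 66.

66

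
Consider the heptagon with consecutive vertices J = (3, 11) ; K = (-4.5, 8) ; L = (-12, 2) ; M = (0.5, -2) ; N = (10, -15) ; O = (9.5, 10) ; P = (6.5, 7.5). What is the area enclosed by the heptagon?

Apply the surveyor's formula: 2A = Σ (x_i·y_{i+1} − x_{i+1}·y_i), indices taken mod 7.
J→K: (3)(8) − (-4.5)(11) = 73.5
K→L: (-4.5)(2) − (-12)(8) = 87
L→M: (-12)(-2) − (0.5)(2) = 23
M→N: (0.5)(-15) − (10)(-2) = 12.5
N→O: (10)(10) − (9.5)(-15) = 242.5
O→P: (9.5)(7.5) − (6.5)(10) = 6.25
P→J: (6.5)(11) − (3)(7.5) = 49
Σ = 493.75
Area = |Σ|/2 = 246.875.

246.875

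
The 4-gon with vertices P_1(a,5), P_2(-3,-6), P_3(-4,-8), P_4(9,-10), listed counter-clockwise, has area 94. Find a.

4

Write out the shoelace sum; only the two edges meeting at P_1 involve a:
2·Area = [(9·5 − a·(-10)) + (a·(-6) − (-3)·5)] + 112
       = 4·a + 172 = 188
⇒ a = 4.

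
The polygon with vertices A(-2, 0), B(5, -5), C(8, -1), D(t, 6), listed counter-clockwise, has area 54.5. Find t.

The doubled signed area Σ (x_i y_{i+1} − x_{i+1} y_i) is linear in t.
With t=0 it equals 105; the coefficient of t is 1 (from the two edges through D).
So 1·t + 105 = 2·54.5 = 109 ⇒ t = 4.

4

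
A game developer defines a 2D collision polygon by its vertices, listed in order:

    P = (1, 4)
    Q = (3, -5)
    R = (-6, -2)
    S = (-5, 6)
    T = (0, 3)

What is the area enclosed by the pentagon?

Apply the shoelace (surveyor's) formula: 2A = Σ (x_i·y_{i+1} − x_{i+1}·y_i), indices taken mod 5.
P→Q: (1)(-5) − (3)(4) = -17
Q→R: (3)(-2) − (-6)(-5) = -36
R→S: (-6)(6) − (-5)(-2) = -46
S→T: (-5)(3) − (0)(6) = -15
T→P: (0)(4) − (1)(3) = -3
Σ = -117
Area = |Σ|/2 = 58.5.

58.5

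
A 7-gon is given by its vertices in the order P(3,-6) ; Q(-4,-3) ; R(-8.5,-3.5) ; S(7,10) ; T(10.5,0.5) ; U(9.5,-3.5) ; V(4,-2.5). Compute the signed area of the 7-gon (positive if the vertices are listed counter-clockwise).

-137.125

Apply the shoelace formula: 2A = Σ (x_i·y_{i+1} − x_{i+1}·y_i), indices taken mod 7.
Σ = (-33) + (-11.5) + (-60.5) + (-101.5) + (-41.5) + (-9.75) + (-16.5) = -274.25
Signed area = Σ/2 = -137.125 (negative ⇒ clockwise traversal).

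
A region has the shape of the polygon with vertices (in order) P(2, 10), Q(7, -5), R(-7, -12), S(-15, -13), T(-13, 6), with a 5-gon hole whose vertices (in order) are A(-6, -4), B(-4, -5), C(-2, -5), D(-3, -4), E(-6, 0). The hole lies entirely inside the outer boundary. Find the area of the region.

Outer boundary:
Σ = (-80) + (-119) + (-89) + (-259) + (-142) = -689
Area = |Σ|/2 = 344.5.
Hole:
Σ = (14) + (10) + (-7) + (-24) + (24) = 17
Area = |Σ|/2 = 8.5.
Net area = 344.5 − 8.5 = 336.

336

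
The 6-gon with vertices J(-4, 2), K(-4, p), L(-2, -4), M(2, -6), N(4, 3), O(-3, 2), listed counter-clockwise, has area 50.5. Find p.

-4

The doubled signed area Σ (x_i y_{i+1} − x_{i+1} y_i) is linear in p.
With p=0 it equals 93; the coefficient of p is -2 (from the two edges through K).
So -2·p + 93 = 2·50.5 = 101 ⇒ p = -4.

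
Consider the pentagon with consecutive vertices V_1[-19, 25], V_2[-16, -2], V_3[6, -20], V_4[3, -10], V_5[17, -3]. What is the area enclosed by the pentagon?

649.5

Σ = (438) + (332) + (0) + (161) + (368) = 1299
Area = |Σ|/2 = 649.5.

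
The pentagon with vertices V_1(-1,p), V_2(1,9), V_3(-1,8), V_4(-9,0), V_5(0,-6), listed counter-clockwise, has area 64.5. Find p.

Write out the shoelace sum; only the two edges meeting at V_1 involve p:
2·Area = [(0·p − (-1)·(-6)) + ((-1)·9 − 1·p)] + 143
       = -1·p + 128 = 129
⇒ p = -1.

-1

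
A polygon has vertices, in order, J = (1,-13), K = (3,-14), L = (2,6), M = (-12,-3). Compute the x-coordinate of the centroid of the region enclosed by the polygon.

-693/296

Apply Gauss's area formula. First the cross-terms c_i = x_i·y_{i+1} − x_{i+1}·y_i:
  25, 46, 66, 159  ⇒  2A = 296, A = 148.
Then Σ (x_i + x_{i+1})·c_i = -2079, so x̄ = -2079 / (6·148) = -693/296.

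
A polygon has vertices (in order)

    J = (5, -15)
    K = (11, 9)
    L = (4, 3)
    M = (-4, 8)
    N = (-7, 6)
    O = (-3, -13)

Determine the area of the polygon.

Apply the surveyor's formula: 2A = Σ (x_i·y_{i+1} − x_{i+1}·y_i), indices taken mod 6.
J→K: (5)(9) − (11)(-15) = 210
K→L: (11)(3) − (4)(9) = -3
L→M: (4)(8) − (-4)(3) = 44
M→N: (-4)(6) − (-7)(8) = 32
N→O: (-7)(-13) − (-3)(6) = 109
O→J: (-3)(-15) − (5)(-13) = 110
Σ = 502
Area = |Σ|/2 = 251.

251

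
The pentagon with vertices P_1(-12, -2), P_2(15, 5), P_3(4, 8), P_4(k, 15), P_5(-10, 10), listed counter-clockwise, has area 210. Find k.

Write out the shoelace sum; only the two edges meeting at P_4 involve k:
2·Area = [(4·15 − k·8) + (k·10 − (-10)·15)] + 210
       = 2·k + 420 = 420
⇒ k = 0.

0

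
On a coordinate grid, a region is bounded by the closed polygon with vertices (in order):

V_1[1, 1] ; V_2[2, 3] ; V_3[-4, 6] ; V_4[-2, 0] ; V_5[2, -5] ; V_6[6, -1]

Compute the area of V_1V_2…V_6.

41

V_1→V_2: (1)(3) − (2)(1) = 1
V_2→V_3: (2)(6) − (-4)(3) = 24
V_3→V_4: (-4)(0) − (-2)(6) = 12
V_4→V_5: (-2)(-5) − (2)(0) = 10
V_5→V_6: (2)(-1) − (6)(-5) = 28
V_6→V_1: (6)(1) − (1)(-1) = 7
Σ = 82
Area = |Σ|/2 = 41.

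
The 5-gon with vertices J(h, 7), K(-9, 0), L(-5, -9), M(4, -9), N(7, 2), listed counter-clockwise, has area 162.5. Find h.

The doubled signed area Σ (x_i y_{i+1} − x_{i+1} y_i) is linear in h.
With h=0 it equals 345; the coefficient of h is -2 (from the two edges through J).
So -2·h + 345 = 2·162.5 = 325 ⇒ h = 10.

10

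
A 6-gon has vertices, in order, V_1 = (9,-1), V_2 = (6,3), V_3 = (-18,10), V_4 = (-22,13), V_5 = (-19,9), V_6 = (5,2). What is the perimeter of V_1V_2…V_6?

70

|V_1V_2| = √((-3)² + (4)²) = √25 = 5
|V_2V_3| = √((-24)² + (7)²) = √625 = 25
|V_3V_4| = √((-4)² + (3)²) = √25 = 5
|V_4V_5| = √((3)² + (-4)²) = √25 = 5
|V_5V_6| = √((24)² + (-7)²) = √625 = 25
|V_6V_1| = √((4)² + (-3)²) = √25 = 5
Perimeter = 5 + 25 + 5 + 5 + 25 + 5 = 70.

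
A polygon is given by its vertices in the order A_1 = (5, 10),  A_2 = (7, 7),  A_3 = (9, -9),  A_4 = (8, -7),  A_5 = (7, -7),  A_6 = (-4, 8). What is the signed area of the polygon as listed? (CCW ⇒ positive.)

-105.5

Apply the shoelace formula: 2A = Σ (x_i·y_{i+1} − x_{i+1}·y_i), indices taken mod 6.
Σ = (-35) + (-126) + (9) + (-7) + (28) + (-80) = -211
Signed area = Σ/2 = -105.5 (negative ⇒ clockwise traversal).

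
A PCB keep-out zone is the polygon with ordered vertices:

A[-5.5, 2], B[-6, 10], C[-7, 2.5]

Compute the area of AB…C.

5.875

Σ = (-43) + (55) + (-0.25) = 11.75
Area = |Σ|/2 = 5.875.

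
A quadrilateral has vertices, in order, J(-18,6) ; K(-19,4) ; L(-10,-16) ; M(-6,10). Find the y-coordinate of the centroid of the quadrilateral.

Apply Gauss's area formula. First the cross-terms c_i = x_i·y_{i+1} − x_{i+1}·y_i:
  42, 344, -196, 144  ⇒  2A = 334, A = 167.
Then Σ (y_i + y_{i+1})·c_i = -228, so ȳ = -228 / (6·167) = -38/167.

-38/167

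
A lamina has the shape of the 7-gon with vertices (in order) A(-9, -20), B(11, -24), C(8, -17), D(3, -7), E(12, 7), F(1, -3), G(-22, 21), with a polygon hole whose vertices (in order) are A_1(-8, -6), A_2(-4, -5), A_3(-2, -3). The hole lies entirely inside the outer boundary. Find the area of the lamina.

Outer boundary:
Apply the surveyor's formula: 2A = Σ (x_i·y_{i+1} − x_{i+1}·y_i), indices taken mod 7.
Σ = (436) + (5) + (-5) + (105) + (-43) + (-45) + (629) = 1082
Area = |Σ|/2 = 541.
Hole:
Σ = (16) + (2) + (-12) = 6
Area = |Σ|/2 = 3.
Net area = 541 − 3 = 538.

538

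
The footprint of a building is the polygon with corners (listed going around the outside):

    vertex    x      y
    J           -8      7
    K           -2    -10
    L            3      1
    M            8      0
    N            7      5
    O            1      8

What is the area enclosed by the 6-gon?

Apply the shoelace formula: 2A = Σ (x_i·y_{i+1} − x_{i+1}·y_i), indices taken mod 6.
J→K: (-8)(-10) − (-2)(7) = 94
K→L: (-2)(1) − (3)(-10) = 28
L→M: (3)(0) − (8)(1) = -8
M→N: (8)(5) − (7)(0) = 40
N→O: (7)(8) − (1)(5) = 51
O→J: (1)(7) − (-8)(8) = 71
Σ = 276
Area = |Σ|/2 = 138.

138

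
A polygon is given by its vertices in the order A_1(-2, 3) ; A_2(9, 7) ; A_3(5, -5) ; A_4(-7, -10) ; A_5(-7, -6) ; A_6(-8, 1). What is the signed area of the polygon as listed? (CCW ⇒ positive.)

-155.5

Apply the shoelace (surveyor's) formula: 2A = Σ (x_i·y_{i+1} − x_{i+1}·y_i), indices taken mod 6.
Σ = (-41) + (-80) + (-85) + (-28) + (-55) + (-22) = -311
Signed area = Σ/2 = -155.5 (negative ⇒ clockwise traversal).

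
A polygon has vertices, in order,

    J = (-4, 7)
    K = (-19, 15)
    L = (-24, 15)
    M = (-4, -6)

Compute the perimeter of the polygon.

|JK| = √((-15)² + (8)²) = √289 = 17
|KL| = √((-5)² + (0)²) = √25 = 5
|LM| = √((20)² + (-21)²) = √841 = 29
|MJ| = √((0)² + (13)²) = √169 = 13
Perimeter = 17 + 5 + 29 + 13 = 64.

64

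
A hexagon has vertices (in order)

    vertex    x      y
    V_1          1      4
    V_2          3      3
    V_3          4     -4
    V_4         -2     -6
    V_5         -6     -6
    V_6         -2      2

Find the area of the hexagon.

Σ = (-9) + (-24) + (-32) + (-24) + (-24) + (-10) = -123
Area = |Σ|/2 = 61.5.

61.5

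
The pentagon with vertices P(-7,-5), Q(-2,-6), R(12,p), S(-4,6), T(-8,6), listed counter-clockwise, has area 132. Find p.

-9

Write out the shoelace sum; only the two edges meeting at R involve p:
2·Area = [((-2)·p − 12·(-6)) + (12·6 − (-4)·p)] + 138
       = 2·p + 282 = 264
⇒ p = -9.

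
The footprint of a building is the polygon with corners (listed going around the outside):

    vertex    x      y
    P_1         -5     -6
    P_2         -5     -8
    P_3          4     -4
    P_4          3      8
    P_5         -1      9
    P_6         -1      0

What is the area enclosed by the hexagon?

78

Apply the surveyor's formula: 2A = Σ (x_i·y_{i+1} − x_{i+1}·y_i), indices taken mod 6.
Σ = (10) + (52) + (44) + (35) + (9) + (6) = 156
Area = |Σ|/2 = 78.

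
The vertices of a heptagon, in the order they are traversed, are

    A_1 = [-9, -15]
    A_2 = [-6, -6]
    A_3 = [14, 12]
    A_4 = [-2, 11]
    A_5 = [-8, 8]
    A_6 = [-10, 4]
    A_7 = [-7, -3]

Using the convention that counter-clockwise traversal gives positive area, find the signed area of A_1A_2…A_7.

Apply the shoelace (surveyor's) formula: 2A = Σ (x_i·y_{i+1} − x_{i+1}·y_i), indices taken mod 7.
A_1→A_2: (-9)(-6) − (-6)(-15) = -36
A_2→A_3: (-6)(12) − (14)(-6) = 12
A_3→A_4: (14)(11) − (-2)(12) = 178
A_4→A_5: (-2)(8) − (-8)(11) = 72
A_5→A_6: (-8)(4) − (-10)(8) = 48
A_6→A_7: (-10)(-3) − (-7)(4) = 58
A_7→A_1: (-7)(-15) − (-9)(-3) = 78
Σ = 410
Signed area = Σ/2 = 205 (positive ⇒ counter-clockwise traversal).

205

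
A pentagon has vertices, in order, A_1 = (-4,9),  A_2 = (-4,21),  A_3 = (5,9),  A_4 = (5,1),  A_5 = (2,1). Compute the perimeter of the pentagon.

|A_1A_2| = √((0)² + (12)²) = √144 = 12
|A_2A_3| = √((9)² + (-12)²) = √225 = 15
|A_3A_4| = √((0)² + (-8)²) = √64 = 8
|A_4A_5| = √((-3)² + (0)²) = √9 = 3
|A_5A_1| = √((-6)² + (8)²) = √100 = 10
Perimeter = 12 + 15 + 8 + 3 + 10 = 48.

48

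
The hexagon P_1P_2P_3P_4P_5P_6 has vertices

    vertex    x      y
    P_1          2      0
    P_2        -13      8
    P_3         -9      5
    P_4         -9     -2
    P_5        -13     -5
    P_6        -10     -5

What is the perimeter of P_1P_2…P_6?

|P_1P_2| = √((-15)² + (8)²) = √289 = 17
|P_2P_3| = √((4)² + (-3)²) = √25 = 5
|P_3P_4| = √((0)² + (-7)²) = √49 = 7
|P_4P_5| = √((-4)² + (-3)²) = √25 = 5
|P_5P_6| = √((3)² + (0)²) = √9 = 3
|P_6P_1| = √((12)² + (5)²) = √169 = 13
Perimeter = 17 + 5 + 7 + 5 + 3 + 13 = 50.

50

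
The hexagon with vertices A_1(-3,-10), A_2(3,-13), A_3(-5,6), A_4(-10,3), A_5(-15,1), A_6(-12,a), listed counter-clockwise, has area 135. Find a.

The doubled signed area Σ (x_i y_{i+1} − x_{i+1} y_i) is linear in a.
With a=0 it equals 234; the coefficient of a is -12 (from the two edges through A_6).
So -12·a + 234 = 2·135 = 270 ⇒ a = -3.

-3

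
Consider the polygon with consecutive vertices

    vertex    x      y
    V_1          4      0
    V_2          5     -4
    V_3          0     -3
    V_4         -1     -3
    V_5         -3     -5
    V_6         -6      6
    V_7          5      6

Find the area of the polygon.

Apply the shoelace (surveyor's) formula: 2A = Σ (x_i·y_{i+1} − x_{i+1}·y_i), indices taken mod 7.
Cross-terms: -16, -15, -3, -4, -48, -66, -24  ⇒  Σ = -176
Area = |Σ|/2 = 88.

88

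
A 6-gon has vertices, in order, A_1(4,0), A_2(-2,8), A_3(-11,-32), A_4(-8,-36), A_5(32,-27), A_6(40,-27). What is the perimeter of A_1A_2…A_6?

150

|A_1A_2| = √((-6)² + (8)²) = √100 = 10
|A_2A_3| = √((-9)² + (-40)²) = √1681 = 41
|A_3A_4| = √((3)² + (-4)²) = √25 = 5
|A_4A_5| = √((40)² + (9)²) = √1681 = 41
|A_5A_6| = √((8)² + (0)²) = √64 = 8
|A_6A_1| = √((-36)² + (27)²) = √2025 = 45
Perimeter = 10 + 41 + 5 + 41 + 8 + 45 = 150.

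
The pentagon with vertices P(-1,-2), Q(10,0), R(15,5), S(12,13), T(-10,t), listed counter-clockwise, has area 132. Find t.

-7

The doubled signed area Σ (x_i y_{i+1} − x_{i+1} y_i) is linear in t.
With t=0 it equals 355; the coefficient of t is 13 (from the two edges through T).
So 13·t + 355 = 2·132 = 264 ⇒ t = -7.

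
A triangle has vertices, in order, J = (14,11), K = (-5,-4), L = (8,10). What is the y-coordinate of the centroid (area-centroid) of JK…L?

17/3

Apply Gauss's area formula. First the cross-terms c_i = x_i·y_{i+1} − x_{i+1}·y_i:
  -1, -18, -52  ⇒  2A = -71, A = -35.5.
Then Σ (y_i + y_{i+1})·c_i = -1207, so ȳ = -1207 / (6·(-35.5)) = 17/3.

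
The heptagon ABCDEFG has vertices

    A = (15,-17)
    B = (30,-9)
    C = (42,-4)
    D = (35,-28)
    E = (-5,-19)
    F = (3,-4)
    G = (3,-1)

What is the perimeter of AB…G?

136

|AB| = √((15)² + (8)²) = √289 = 17
|BC| = √((12)² + (5)²) = √169 = 13
|CD| = √((-7)² + (-24)²) = √625 = 25
|DE| = √((-40)² + (9)²) = √1681 = 41
|EF| = √((8)² + (15)²) = √289 = 17
|FG| = √((0)² + (3)²) = √9 = 3
|GA| = √((12)² + (-16)²) = √400 = 20
Perimeter = 17 + 13 + 25 + 41 + 17 + 3 + 20 = 136.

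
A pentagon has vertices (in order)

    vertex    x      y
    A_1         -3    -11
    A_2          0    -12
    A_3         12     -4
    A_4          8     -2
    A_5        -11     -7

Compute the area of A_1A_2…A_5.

105

Apply the shoelace formula: 2A = Σ (x_i·y_{i+1} − x_{i+1}·y_i), indices taken mod 5.
Cross-terms: 36, 144, 8, -78, 100  ⇒  Σ = 210
Area = |Σ|/2 = 105.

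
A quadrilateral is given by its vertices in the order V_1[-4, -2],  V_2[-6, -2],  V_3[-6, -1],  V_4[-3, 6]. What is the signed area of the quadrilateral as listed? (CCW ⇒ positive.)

-9.5

V_1→V_2: (-4)(-2) − (-6)(-2) = -4
V_2→V_3: (-6)(-1) − (-6)(-2) = -6
V_3→V_4: (-6)(6) − (-3)(-1) = -39
V_4→V_1: (-3)(-2) − (-4)(6) = 30
Σ = -19
Signed area = Σ/2 = -9.5 (negative ⇒ clockwise traversal).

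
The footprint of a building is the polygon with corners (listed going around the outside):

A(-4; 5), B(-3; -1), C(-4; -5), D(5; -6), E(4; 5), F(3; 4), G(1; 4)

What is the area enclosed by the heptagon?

Apply the shoelace (surveyor's) formula: 2A = Σ (x_i·y_{i+1} − x_{i+1}·y_i), indices taken mod 7.
Cross-terms: 19, 11, 49, 49, 1, 8, 21  ⇒  Σ = 158
Area = |Σ|/2 = 79.

79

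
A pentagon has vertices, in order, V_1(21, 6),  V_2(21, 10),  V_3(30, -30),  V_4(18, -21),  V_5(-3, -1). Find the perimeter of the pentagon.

|V_1V_2| = √((0)² + (4)²) = √16 = 4
|V_2V_3| = √((9)² + (-40)²) = √1681 = 41
|V_3V_4| = √((-12)² + (9)²) = √225 = 15
|V_4V_5| = √((-21)² + (20)²) = √841 = 29
|V_5V_1| = √((24)² + (7)²) = √625 = 25
Perimeter = 4 + 41 + 15 + 29 + 25 = 114.

114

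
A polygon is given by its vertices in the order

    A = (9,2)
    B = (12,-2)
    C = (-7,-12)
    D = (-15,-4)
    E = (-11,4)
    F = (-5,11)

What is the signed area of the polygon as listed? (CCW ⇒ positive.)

-333

Apply the shoelace formula: 2A = Σ (x_i·y_{i+1} − x_{i+1}·y_i), indices taken mod 6.
A→B: (9)(-2) − (12)(2) = -42
B→C: (12)(-12) − (-7)(-2) = -158
C→D: (-7)(-4) − (-15)(-12) = -152
D→E: (-15)(4) − (-11)(-4) = -104
E→F: (-11)(11) − (-5)(4) = -101
F→A: (-5)(2) − (9)(11) = -109
Σ = -666
Signed area = Σ/2 = -333 (negative ⇒ clockwise traversal).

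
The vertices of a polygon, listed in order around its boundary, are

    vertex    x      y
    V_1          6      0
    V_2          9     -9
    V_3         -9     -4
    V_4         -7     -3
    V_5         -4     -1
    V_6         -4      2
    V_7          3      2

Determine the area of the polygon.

107.5

V_1→V_2: (6)(-9) − (9)(0) = -54
V_2→V_3: (9)(-4) − (-9)(-9) = -117
V_3→V_4: (-9)(-3) − (-7)(-4) = -1
V_4→V_5: (-7)(-1) − (-4)(-3) = -5
V_5→V_6: (-4)(2) − (-4)(-1) = -12
V_6→V_7: (-4)(2) − (3)(2) = -14
V_7→V_1: (3)(0) − (6)(2) = -12
Σ = -215
Area = |Σ|/2 = 107.5.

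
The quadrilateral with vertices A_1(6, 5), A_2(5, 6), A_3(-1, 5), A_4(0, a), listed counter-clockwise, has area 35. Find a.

The doubled signed area Σ (x_i y_{i+1} − x_{i+1} y_i) is linear in a.
With a=0 it equals 42; the coefficient of a is -7 (from the two edges through A_4).
So -7·a + 42 = 2·35 = 70 ⇒ a = -4.

-4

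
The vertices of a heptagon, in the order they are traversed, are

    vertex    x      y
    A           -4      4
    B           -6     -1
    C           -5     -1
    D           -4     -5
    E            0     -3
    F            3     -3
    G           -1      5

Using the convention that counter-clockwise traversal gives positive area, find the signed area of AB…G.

49.5

Cross-terms: 28, 1, 21, 12, 9, 12, 16  ⇒  Σ = 99
Signed area = Σ/2 = 49.5 (positive ⇒ counter-clockwise traversal).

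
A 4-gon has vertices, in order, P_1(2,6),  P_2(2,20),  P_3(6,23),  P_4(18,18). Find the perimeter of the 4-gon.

52

|P_1P_2| = √((0)² + (14)²) = √196 = 14
|P_2P_3| = √((4)² + (3)²) = √25 = 5
|P_3P_4| = √((12)² + (-5)²) = √169 = 13
|P_4P_1| = √((-16)² + (-12)²) = √400 = 20
Perimeter = 14 + 5 + 13 + 20 = 52.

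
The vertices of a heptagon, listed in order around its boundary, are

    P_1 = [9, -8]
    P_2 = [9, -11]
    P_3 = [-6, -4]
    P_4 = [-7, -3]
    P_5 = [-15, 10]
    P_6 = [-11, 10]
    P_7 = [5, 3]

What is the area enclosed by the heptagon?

Apply the shoelace (surveyor's) formula: 2A = Σ (x_i·y_{i+1} − x_{i+1}·y_i), indices taken mod 7.
Σ = (-27) + (-102) + (-10) + (-115) + (-40) + (-83) + (-67) = -444
Area = |Σ|/2 = 222.

222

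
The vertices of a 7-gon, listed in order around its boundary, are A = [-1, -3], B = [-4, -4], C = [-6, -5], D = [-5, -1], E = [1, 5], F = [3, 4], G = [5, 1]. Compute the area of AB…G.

48.5

Σ = (-8) + (-4) + (-19) + (-24) + (-11) + (-17) + (-14) = -97
Area = |Σ|/2 = 48.5.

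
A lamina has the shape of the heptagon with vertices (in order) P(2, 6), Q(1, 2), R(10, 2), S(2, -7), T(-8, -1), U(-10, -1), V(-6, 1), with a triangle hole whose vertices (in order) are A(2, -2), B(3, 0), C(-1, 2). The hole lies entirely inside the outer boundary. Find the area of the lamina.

99

Outer boundary:
Cross-terms: -2, -18, -74, -58, -2, -16, -38  ⇒  Σ = -208
Area = |Σ|/2 = 104.
Hole:
Apply the shoelace formula: 2A = Σ (x_i·y_{i+1} − x_{i+1}·y_i), indices taken mod 3.
Σ = (6) + (6) + (-2) = 10
Area = |Σ|/2 = 5.
Net area = 104 − 5 = 99.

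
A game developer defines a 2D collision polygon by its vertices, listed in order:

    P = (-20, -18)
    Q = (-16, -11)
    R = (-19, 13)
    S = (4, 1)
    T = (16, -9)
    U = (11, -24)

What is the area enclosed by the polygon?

785.5

Σ = (-68) + (-417) + (-71) + (-52) + (-285) + (-678) = -1571
Area = |Σ|/2 = 785.5.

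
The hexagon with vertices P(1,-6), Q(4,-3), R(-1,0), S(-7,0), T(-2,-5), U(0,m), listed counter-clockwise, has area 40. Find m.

The doubled signed area Σ (x_i y_{i+1} − x_{i+1} y_i) is linear in m.
With m=0 it equals 53; the coefficient of m is -3 (from the two edges through U).
So -3·m + 53 = 2·40 = 80 ⇒ m = -9.

-9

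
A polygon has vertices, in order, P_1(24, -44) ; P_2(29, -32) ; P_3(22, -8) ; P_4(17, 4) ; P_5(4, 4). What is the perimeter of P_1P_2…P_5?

116

|P_1P_2| = √((5)² + (12)²) = √169 = 13
|P_2P_3| = √((-7)² + (24)²) = √625 = 25
|P_3P_4| = √((-5)² + (12)²) = √169 = 13
|P_4P_5| = √((-13)² + (0)²) = √169 = 13
|P_5P_1| = √((20)² + (-48)²) = √2704 = 52
Perimeter = 13 + 25 + 13 + 13 + 52 = 116.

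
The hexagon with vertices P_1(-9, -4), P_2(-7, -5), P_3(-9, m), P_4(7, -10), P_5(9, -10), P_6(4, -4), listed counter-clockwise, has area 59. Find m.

-6

Write out the shoelace sum; only the two edges meeting at P_3 involve m:
2·Area = [((-7)·m − (-9)·(-5)) + ((-9)·(-10) − 7·m)] + -11
       = -14·m + 34 = 118
⇒ m = -6.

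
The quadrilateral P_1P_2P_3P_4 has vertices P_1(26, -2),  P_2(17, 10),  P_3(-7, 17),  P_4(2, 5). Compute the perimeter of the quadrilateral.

|P_1P_2| = √((-9)² + (12)²) = √225 = 15
|P_2P_3| = √((-24)² + (7)²) = √625 = 25
|P_3P_4| = √((9)² + (-12)²) = √225 = 15
|P_4P_1| = √((24)² + (-7)²) = √625 = 25
Perimeter = 15 + 25 + 15 + 25 = 80.

80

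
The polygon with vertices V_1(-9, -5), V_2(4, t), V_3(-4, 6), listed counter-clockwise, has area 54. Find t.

Write out the shoelace sum; only the two edges meeting at V_2 involve t:
2·Area = [((-9)·t − 4·(-5)) + (4·6 − (-4)·t)] + 74
       = -5·t + 118 = 108
⇒ t = 2.

2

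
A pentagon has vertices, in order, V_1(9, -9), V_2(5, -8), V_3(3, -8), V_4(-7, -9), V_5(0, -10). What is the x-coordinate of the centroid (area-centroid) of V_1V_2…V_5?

Apply the surveyor's formula. First the cross-terms c_i = x_i·y_{i+1} − x_{i+1}·y_i:
  -27, -16, -83, 70, 90  ⇒  2A = 34, A = 17.
Then Σ (x_i + x_{i+1})·c_i = 146, so x̄ = 146 / (6·17) = 73/51.

73/51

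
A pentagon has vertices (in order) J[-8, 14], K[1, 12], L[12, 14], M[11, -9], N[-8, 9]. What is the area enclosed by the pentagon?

Cross-terms: -110, -130, -262, 27, -40  ⇒  Σ = -515
Area = |Σ|/2 = 257.5.

257.5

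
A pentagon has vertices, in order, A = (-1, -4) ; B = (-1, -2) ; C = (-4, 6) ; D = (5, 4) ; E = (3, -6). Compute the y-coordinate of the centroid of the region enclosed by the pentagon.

Apply the shoelace (surveyor's) formula. First the cross-terms c_i = x_i·y_{i+1} − x_{i+1}·y_i:
  -2, -14, -46, -42, -18  ⇒  2A = -122, A = -61.
Then Σ (y_i + y_{i+1})·c_i = -240, so ȳ = -240 / (6·(-61)) = 40/61.

40/61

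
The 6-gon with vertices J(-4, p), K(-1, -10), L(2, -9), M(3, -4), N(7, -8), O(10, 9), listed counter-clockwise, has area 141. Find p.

1

The doubled signed area Σ (x_i y_{i+1} − x_{i+1} y_i) is linear in p.
With p=0 it equals 271; the coefficient of p is 11 (from the two edges through J).
So 11·p + 271 = 2·141 = 282 ⇒ p = 1.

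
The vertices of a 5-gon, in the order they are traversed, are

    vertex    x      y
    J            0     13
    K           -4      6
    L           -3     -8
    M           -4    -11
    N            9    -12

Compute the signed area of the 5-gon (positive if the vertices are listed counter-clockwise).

183.5

Apply Gauss's area formula: 2A = Σ (x_i·y_{i+1} − x_{i+1}·y_i), indices taken mod 5.
Cross-terms: 52, 50, 1, 147, 117  ⇒  Σ = 367
Signed area = Σ/2 = 183.5 (positive ⇒ counter-clockwise traversal).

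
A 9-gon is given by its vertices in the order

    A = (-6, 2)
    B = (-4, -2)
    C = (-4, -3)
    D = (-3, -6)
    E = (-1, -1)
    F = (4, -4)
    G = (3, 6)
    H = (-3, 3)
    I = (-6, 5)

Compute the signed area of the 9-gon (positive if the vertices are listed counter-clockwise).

64

Apply the shoelace (surveyor's) formula: 2A = Σ (x_i·y_{i+1} − x_{i+1}·y_i), indices taken mod 9.
A→B: (-6)(-2) − (-4)(2) = 20
B→C: (-4)(-3) − (-4)(-2) = 4
C→D: (-4)(-6) − (-3)(-3) = 15
D→E: (-3)(-1) − (-1)(-6) = -3
E→F: (-1)(-4) − (4)(-1) = 8
F→G: (4)(6) − (3)(-4) = 36
G→H: (3)(3) − (-3)(6) = 27
H→I: (-3)(5) − (-6)(3) = 3
I→A: (-6)(2) − (-6)(5) = 18
Σ = 128
Signed area = Σ/2 = 64 (positive ⇒ counter-clockwise traversal).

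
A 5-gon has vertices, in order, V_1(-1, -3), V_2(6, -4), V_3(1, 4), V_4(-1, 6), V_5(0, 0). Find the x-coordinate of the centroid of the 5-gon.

1.7

Apply the surveyor's formula. First the cross-terms c_i = x_i·y_{i+1} − x_{i+1}·y_i:
  22, 28, 10, 0, 0  ⇒  2A = 60, A = 30.
Then Σ (x_i + x_{i+1})·c_i = 306, so x̄ = 306 / (6·30) = 1.7.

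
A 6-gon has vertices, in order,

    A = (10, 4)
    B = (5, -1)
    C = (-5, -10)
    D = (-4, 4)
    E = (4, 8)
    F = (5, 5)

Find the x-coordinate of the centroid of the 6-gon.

20/27

Apply the surveyor's formula. First the cross-terms c_i = x_i·y_{i+1} − x_{i+1}·y_i:
  -30, -55, -60, -48, -20, -30  ⇒  2A = -243, A = -121.5.
Then Σ (x_i + x_{i+1})·c_i = -540, so x̄ = -540 / (6·(-121.5)) = 20/27.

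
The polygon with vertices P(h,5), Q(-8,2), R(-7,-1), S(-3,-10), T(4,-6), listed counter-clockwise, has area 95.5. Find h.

-2

Write out the shoelace sum; only the two edges meeting at P involve h:
2·Area = [(4·5 − h·(-6)) + (h·2 − (-8)·5)] + 147
       = 8·h + 207 = 191
⇒ h = -2.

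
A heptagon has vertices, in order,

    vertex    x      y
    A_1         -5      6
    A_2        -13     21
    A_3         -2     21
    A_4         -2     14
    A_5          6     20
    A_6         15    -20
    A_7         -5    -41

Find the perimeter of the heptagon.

162

|A_1A_2| = √((-8)² + (15)²) = √289 = 17
|A_2A_3| = √((11)² + (0)²) = √121 = 11
|A_3A_4| = √((0)² + (-7)²) = √49 = 7
|A_4A_5| = √((8)² + (6)²) = √100 = 10
|A_5A_6| = √((9)² + (-40)²) = √1681 = 41
|A_6A_7| = √((-20)² + (-21)²) = √841 = 29
|A_7A_1| = √((0)² + (47)²) = √2209 = 47
Perimeter = 17 + 11 + 7 + 10 + 41 + 29 + 47 = 162.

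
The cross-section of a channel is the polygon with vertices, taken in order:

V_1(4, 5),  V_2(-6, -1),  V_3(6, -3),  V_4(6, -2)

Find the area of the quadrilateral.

Apply the surveyor's formula: 2A = Σ (x_i·y_{i+1} − x_{i+1}·y_i), indices taken mod 4.
Cross-terms: 26, 24, 6, 38  ⇒  Σ = 94
Area = |Σ|/2 = 47.

47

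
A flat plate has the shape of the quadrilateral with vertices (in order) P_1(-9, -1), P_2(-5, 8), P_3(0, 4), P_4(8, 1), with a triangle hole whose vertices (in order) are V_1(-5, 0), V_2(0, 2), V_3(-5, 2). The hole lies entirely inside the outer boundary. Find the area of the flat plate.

59

Outer boundary:
Apply the surveyor's formula: 2A = Σ (x_i·y_{i+1} − x_{i+1}·y_i), indices taken mod 4.
Cross-terms: -77, -20, -32, 1  ⇒  Σ = -128
Area = |Σ|/2 = 64.
Hole:
Apply the shoelace formula: 2A = Σ (x_i·y_{i+1} − x_{i+1}·y_i), indices taken mod 3.
Σ = (-10) + (10) + (10) = 10
Area = |Σ|/2 = 5.
Net area = 64 − 5 = 59.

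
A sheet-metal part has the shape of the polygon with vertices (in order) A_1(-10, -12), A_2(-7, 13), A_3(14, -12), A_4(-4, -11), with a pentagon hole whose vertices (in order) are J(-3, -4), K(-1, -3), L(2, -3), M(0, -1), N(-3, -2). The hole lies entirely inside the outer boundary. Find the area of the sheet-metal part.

280.5

Outer boundary:
Apply the shoelace (surveyor's) formula: 2A = Σ (x_i·y_{i+1} − x_{i+1}·y_i), indices taken mod 4.
Σ = (-214) + (-98) + (-202) + (-62) = -576
Area = |Σ|/2 = 288.
Hole:
Cross-terms: 5, 9, -2, -3, 6  ⇒  Σ = 15
Area = |Σ|/2 = 7.5.
Net area = 288 − 7.5 = 280.5.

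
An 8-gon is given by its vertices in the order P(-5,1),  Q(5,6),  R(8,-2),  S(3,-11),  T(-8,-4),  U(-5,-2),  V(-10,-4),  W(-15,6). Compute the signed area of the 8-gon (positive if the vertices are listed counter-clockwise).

-192

Apply the shoelace formula: 2A = Σ (x_i·y_{i+1} − x_{i+1}·y_i), indices taken mod 8.
Σ = (-35) + (-58) + (-82) + (-100) + (-4) + (0) + (-120) + (15) = -384
Signed area = Σ/2 = -192 (negative ⇒ clockwise traversal).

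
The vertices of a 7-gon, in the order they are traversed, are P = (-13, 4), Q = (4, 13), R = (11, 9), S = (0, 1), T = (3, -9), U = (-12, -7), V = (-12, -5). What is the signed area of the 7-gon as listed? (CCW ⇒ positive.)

P→Q: (-13)(13) − (4)(4) = -185
Q→R: (4)(9) − (11)(13) = -107
R→S: (11)(1) − (0)(9) = 11
S→T: (0)(-9) − (3)(1) = -3
T→U: (3)(-7) − (-12)(-9) = -129
U→V: (-12)(-5) − (-12)(-7) = -24
V→P: (-12)(4) − (-13)(-5) = -113
Σ = -550
Signed area = Σ/2 = -275 (negative ⇒ clockwise traversal).

-275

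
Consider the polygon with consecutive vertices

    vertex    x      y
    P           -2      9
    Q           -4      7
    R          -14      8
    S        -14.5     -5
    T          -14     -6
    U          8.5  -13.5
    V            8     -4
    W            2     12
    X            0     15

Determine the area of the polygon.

Apply the shoelace (surveyor's) formula: 2A = Σ (x_i·y_{i+1} − x_{i+1}·y_i), indices taken mod 9.
Cross-terms: 22, 66, 186, 17, 240, 74, 104, 30, 30  ⇒  Σ = 769
Area = |Σ|/2 = 384.5.

384.5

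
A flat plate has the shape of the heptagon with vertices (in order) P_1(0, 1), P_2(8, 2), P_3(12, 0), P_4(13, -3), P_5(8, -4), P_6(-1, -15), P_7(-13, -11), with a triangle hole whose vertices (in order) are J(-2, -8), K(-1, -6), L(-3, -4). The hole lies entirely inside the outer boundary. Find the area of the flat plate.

Outer boundary:
Apply the shoelace (surveyor's) formula: 2A = Σ (x_i·y_{i+1} − x_{i+1}·y_i), indices taken mod 7.
Cross-terms: -8, -24, -36, -28, -124, -184, -13  ⇒  Σ = -417
Area = |Σ|/2 = 208.5.
Hole:
Cross-terms: 4, -14, 16  ⇒  Σ = 6
Area = |Σ|/2 = 3.
Net area = 208.5 − 3 = 205.5.

205.5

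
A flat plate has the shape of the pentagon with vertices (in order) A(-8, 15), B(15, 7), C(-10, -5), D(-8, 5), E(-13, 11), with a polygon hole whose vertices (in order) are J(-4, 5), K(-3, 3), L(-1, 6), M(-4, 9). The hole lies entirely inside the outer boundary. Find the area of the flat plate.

Outer boundary:
Σ = (-281) + (-5) + (-90) + (-23) + (-107) = -506
Area = |Σ|/2 = 253.
Hole:
Apply the shoelace formula: 2A = Σ (x_i·y_{i+1} − x_{i+1}·y_i), indices taken mod 4.
Σ = (3) + (-15) + (15) + (16) = 19
Area = |Σ|/2 = 9.5.
Net area = 253 − 9.5 = 243.5.

243.5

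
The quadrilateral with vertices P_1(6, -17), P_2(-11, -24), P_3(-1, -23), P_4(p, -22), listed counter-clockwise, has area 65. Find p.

The doubled signed area Σ (x_i y_{i+1} − x_{i+1} y_i) is linear in p.
With p=0 it equals 52; the coefficient of p is 6 (from the two edges through P_4).
So 6·p + 52 = 2·65 = 130 ⇒ p = 13.

13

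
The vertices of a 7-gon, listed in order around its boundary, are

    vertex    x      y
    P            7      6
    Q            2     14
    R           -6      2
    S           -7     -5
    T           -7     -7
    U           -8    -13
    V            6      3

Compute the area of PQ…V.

Cross-terms: 86, 88, 44, 14, 35, 54, 15  ⇒  Σ = 336
Area = |Σ|/2 = 168.

168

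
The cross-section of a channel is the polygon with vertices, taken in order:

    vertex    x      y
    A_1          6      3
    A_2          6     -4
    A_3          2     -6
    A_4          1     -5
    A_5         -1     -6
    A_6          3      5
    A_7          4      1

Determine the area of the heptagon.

41.5

Apply Gauss's area formula: 2A = Σ (x_i·y_{i+1} − x_{i+1}·y_i), indices taken mod 7.
Σ = (-42) + (-28) + (-4) + (-11) + (13) + (-17) + (6) = -83
Area = |Σ|/2 = 41.5.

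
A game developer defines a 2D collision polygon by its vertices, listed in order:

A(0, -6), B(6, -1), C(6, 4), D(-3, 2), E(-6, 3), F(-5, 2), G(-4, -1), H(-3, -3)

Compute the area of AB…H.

Cross-terms: 36, 30, 24, 3, 3, 13, 9, 18  ⇒  Σ = 136
Area = |Σ|/2 = 68.

68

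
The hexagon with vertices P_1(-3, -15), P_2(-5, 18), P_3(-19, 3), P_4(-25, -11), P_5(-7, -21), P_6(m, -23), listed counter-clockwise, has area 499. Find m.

Write out the shoelace sum; only the two edges meeting at P_6 involve m:
2·Area = [((-7)·(-23) − m·(-21)) + (m·(-15) − (-3)·(-23))] + 930
       = 6·m + 1022 = 998
⇒ m = -4.

-4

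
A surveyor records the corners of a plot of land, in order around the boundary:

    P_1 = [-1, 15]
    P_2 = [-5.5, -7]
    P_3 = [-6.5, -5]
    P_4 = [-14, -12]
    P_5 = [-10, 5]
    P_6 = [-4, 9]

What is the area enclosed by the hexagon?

115.75

Apply the shoelace (surveyor's) formula: 2A = Σ (x_i·y_{i+1} − x_{i+1}·y_i), indices taken mod 6.
Σ = (89.5) + (-18) + (8) + (-190) + (-70) + (-51) = -231.5
Area = |Σ|/2 = 115.75.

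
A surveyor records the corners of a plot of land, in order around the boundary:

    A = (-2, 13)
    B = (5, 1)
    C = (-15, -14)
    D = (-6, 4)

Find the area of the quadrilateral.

Apply the shoelace formula: 2A = Σ (x_i·y_{i+1} − x_{i+1}·y_i), indices taken mod 4.
Σ = (-67) + (-55) + (-144) + (-70) = -336
Area = |Σ|/2 = 168.

168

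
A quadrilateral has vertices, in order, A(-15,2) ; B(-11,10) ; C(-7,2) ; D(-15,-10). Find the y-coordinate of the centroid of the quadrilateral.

2/3

Apply Gauss's area formula. First the cross-terms c_i = x_i·y_{i+1} − x_{i+1}·y_i:
  -128, 48, 100, -180  ⇒  2A = -160, A = -80.
Then Σ (y_i + y_{i+1})·c_i = -320, so ȳ = -320 / (6·(-80)) = 2/3.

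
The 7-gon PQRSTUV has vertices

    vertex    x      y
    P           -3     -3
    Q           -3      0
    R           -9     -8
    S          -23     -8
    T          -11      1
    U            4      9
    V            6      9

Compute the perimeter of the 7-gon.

|PQ| = √((0)² + (3)²) = √9 = 3
|QR| = √((-6)² + (-8)²) = √100 = 10
|RS| = √((-14)² + (0)²) = √196 = 14
|ST| = √((12)² + (9)²) = √225 = 15
|TU| = √((15)² + (8)²) = √289 = 17
|UV| = √((2)² + (0)²) = √4 = 2
|VP| = √((-9)² + (-12)²) = √225 = 15
Perimeter = 3 + 10 + 14 + 15 + 17 + 2 + 15 = 76.

76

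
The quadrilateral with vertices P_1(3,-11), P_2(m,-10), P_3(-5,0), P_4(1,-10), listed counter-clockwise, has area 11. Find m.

The doubled signed area Σ (x_i y_{i+1} − x_{i+1} y_i) is linear in m.
With m=0 it equals -11; the coefficient of m is 11 (from the two edges through P_2).
So 11·m + -11 = 2·11 = 22 ⇒ m = 3.

3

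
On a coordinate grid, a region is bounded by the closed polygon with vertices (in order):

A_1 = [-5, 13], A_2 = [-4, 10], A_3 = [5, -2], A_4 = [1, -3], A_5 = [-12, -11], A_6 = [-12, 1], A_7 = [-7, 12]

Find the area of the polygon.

206

Σ = (2) + (-42) + (-13) + (-47) + (-144) + (-137) + (-31) = -412
Area = |Σ|/2 = 206.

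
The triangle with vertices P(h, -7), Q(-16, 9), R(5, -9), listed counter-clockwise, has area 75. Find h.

The doubled signed area Σ (x_i y_{i+1} − x_{i+1} y_i) is linear in h.
With h=0 it equals -48; the coefficient of h is 18 (from the two edges through P).
So 18·h + -48 = 2·75 = 150 ⇒ h = 11.

11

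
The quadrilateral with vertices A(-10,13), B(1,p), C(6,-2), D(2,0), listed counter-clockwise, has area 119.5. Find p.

-14

Write out the shoelace sum; only the two edges meeting at B involve p:
2·Area = [((-10)·p − 1·13) + (1·(-2) − 6·p)] + 30
       = -16·p + 15 = 239
⇒ p = -14.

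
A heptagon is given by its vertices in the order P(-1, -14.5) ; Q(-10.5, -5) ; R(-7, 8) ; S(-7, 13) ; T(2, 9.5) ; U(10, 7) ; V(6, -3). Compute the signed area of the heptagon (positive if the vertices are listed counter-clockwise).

-318.375

Σ = (-147.25) + (-119) + (-35) + (-92.5) + (-81) + (-72) + (-90) = -636.75
Signed area = Σ/2 = -318.375 (negative ⇒ clockwise traversal).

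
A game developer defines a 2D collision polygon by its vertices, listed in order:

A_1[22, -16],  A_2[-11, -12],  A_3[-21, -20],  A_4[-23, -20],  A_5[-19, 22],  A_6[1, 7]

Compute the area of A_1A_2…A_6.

861.5

Apply Gauss's area formula: 2A = Σ (x_i·y_{i+1} − x_{i+1}·y_i), indices taken mod 6.
Σ = (-440) + (-32) + (-40) + (-886) + (-155) + (-170) = -1723
Area = |Σ|/2 = 861.5.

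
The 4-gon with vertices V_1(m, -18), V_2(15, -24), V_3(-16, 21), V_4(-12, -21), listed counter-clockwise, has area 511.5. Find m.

-6

Write out the shoelace sum; only the two edges meeting at V_1 involve m:
2·Area = [((-12)·(-18) − m·(-21)) + (m·(-24) − 15·(-18))] + 519
       = -3·m + 1005 = 1023
⇒ m = -6.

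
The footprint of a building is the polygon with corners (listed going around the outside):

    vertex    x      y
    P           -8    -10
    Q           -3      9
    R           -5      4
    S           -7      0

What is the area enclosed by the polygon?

Apply the shoelace (surveyor's) formula: 2A = Σ (x_i·y_{i+1} − x_{i+1}·y_i), indices taken mod 4.
Cross-terms: -102, 33, 28, 70  ⇒  Σ = 29
Area = |Σ|/2 = 14.5.

14.5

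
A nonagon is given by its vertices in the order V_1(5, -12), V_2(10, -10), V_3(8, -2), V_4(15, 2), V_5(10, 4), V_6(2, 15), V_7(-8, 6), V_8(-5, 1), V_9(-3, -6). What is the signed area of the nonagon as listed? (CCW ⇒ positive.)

305.5

Σ = (70) + (60) + (46) + (40) + (142) + (132) + (22) + (33) + (66) = 611
Signed area = Σ/2 = 305.5 (positive ⇒ counter-clockwise traversal).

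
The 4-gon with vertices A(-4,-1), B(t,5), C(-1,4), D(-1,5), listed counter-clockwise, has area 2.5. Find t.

Write out the shoelace sum; only the two edges meeting at B involve t:
2·Area = [((-4)·5 − t·(-1)) + (t·4 − (-1)·5)] + 20
       = 5·t + 5 = 5
⇒ t = 0.

0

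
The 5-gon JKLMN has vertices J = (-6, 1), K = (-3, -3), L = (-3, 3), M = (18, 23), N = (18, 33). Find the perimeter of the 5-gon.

|JK| = √((3)² + (-4)²) = √25 = 5
|KL| = √((0)² + (6)²) = √36 = 6
|LM| = √((21)² + (20)²) = √841 = 29
|MN| = √((0)² + (10)²) = √100 = 10
|NJ| = √((-24)² + (-32)²) = √1600 = 40
Perimeter = 5 + 6 + 29 + 10 + 40 = 90.

90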